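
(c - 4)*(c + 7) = c^2 + 3*c - 28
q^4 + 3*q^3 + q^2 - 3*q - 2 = (q - 1)*(q + 1)^2*(q + 2)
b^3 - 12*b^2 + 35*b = b*(b - 7)*(b - 5)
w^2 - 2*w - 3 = (w - 3)*(w + 1)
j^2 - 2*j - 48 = (j - 8)*(j + 6)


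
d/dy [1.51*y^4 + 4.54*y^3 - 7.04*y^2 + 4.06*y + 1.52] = 6.04*y^3 + 13.62*y^2 - 14.08*y + 4.06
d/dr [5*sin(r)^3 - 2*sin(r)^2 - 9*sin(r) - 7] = (15*sin(r)^2 - 4*sin(r) - 9)*cos(r)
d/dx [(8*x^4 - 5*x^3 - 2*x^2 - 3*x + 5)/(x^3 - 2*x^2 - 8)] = (8*x^6 - 32*x^5 + 12*x^4 - 250*x^3 + 99*x^2 + 52*x + 24)/(x^6 - 4*x^5 + 4*x^4 - 16*x^3 + 32*x^2 + 64)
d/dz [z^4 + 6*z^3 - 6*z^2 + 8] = 2*z*(2*z^2 + 9*z - 6)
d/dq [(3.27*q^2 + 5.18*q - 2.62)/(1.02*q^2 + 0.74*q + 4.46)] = (-2.8638*q^2 + 34.5132*q + 25.0416)/(1.0404*q^4 + 1.5096*q^3 + 9.646*q^2 + 6.6008*q + 19.8916)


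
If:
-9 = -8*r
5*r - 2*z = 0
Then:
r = 9/8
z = 45/16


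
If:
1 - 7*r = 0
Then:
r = 1/7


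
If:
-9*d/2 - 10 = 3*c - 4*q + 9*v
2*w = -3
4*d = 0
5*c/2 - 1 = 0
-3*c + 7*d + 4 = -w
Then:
No Solution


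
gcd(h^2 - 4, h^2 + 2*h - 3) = 1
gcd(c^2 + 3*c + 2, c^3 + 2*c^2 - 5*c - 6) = c + 1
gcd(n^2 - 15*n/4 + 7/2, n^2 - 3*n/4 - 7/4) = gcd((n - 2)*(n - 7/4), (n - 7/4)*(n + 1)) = n - 7/4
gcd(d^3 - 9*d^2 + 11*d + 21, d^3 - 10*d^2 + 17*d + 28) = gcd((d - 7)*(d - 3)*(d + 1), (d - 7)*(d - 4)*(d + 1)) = d^2 - 6*d - 7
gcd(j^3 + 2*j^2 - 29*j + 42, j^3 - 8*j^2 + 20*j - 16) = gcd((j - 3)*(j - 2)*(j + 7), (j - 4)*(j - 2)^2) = j - 2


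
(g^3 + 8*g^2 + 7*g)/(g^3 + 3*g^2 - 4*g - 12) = g*(g^2 + 8*g + 7)/(g^3 + 3*g^2 - 4*g - 12)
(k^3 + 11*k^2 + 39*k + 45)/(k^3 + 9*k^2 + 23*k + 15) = (k + 3)/(k + 1)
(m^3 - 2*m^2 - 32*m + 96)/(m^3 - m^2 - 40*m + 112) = (m + 6)/(m + 7)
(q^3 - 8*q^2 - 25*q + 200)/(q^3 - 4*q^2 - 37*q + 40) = (q - 5)/(q - 1)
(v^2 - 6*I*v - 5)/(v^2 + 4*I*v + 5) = (v - 5*I)/(v + 5*I)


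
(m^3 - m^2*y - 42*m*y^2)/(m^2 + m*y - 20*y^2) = m*(m^2 - m*y - 42*y^2)/(m^2 + m*y - 20*y^2)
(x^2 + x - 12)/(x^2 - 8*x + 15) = (x + 4)/(x - 5)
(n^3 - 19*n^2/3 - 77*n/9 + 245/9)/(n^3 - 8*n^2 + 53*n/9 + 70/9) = (3*n + 7)/(3*n + 2)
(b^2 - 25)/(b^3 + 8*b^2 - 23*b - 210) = (b + 5)/(b^2 + 13*b + 42)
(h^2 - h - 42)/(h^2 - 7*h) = (h + 6)/h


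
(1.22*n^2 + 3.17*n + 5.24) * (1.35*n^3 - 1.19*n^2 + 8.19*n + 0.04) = 1.647*n^5 + 2.8277*n^4 + 13.2935*n^3 + 19.7755*n^2 + 43.0424*n + 0.2096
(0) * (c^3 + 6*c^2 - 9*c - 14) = 0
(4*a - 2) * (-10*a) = -40*a^2 + 20*a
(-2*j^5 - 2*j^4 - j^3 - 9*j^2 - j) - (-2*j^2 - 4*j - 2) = -2*j^5 - 2*j^4 - j^3 - 7*j^2 + 3*j + 2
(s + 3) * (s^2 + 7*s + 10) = s^3 + 10*s^2 + 31*s + 30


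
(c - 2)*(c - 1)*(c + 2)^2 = c^4 + c^3 - 6*c^2 - 4*c + 8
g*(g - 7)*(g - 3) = g^3 - 10*g^2 + 21*g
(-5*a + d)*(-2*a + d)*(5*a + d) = 50*a^3 - 25*a^2*d - 2*a*d^2 + d^3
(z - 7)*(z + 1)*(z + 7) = z^3 + z^2 - 49*z - 49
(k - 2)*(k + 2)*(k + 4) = k^3 + 4*k^2 - 4*k - 16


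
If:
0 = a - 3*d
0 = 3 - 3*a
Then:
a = 1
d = 1/3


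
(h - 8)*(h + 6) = h^2 - 2*h - 48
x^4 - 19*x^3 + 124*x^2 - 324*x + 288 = (x - 8)*(x - 6)*(x - 3)*(x - 2)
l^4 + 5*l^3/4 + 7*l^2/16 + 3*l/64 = l*(l + 1/4)^2*(l + 3/4)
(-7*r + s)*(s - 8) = -7*r*s + 56*r + s^2 - 8*s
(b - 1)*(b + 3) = b^2 + 2*b - 3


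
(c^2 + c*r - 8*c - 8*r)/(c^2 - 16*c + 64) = (c + r)/(c - 8)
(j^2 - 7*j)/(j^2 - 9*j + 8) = j*(j - 7)/(j^2 - 9*j + 8)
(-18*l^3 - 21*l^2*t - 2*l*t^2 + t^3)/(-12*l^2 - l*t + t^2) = (-6*l^2 - 5*l*t + t^2)/(-4*l + t)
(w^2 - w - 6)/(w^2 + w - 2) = (w - 3)/(w - 1)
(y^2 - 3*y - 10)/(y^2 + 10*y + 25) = (y^2 - 3*y - 10)/(y^2 + 10*y + 25)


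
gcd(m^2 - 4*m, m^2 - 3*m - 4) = m - 4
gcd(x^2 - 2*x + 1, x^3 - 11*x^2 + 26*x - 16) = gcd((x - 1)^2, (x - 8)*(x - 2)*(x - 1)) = x - 1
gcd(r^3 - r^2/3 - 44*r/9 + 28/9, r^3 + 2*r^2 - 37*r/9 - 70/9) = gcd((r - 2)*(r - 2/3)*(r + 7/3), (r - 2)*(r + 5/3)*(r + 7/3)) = r^2 + r/3 - 14/3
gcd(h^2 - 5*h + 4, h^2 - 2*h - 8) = h - 4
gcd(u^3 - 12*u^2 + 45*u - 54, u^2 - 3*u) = u - 3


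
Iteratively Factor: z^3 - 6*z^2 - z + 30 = (z - 5)*(z^2 - z - 6) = (z - 5)*(z - 3)*(z + 2)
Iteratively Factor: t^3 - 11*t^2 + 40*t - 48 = (t - 3)*(t^2 - 8*t + 16) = (t - 4)*(t - 3)*(t - 4)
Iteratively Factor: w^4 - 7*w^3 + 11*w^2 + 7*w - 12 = (w + 1)*(w^3 - 8*w^2 + 19*w - 12) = (w - 3)*(w + 1)*(w^2 - 5*w + 4) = (w - 3)*(w - 1)*(w + 1)*(w - 4)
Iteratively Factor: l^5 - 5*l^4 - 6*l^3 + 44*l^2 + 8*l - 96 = (l + 2)*(l^4 - 7*l^3 + 8*l^2 + 28*l - 48) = (l - 3)*(l + 2)*(l^3 - 4*l^2 - 4*l + 16) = (l - 4)*(l - 3)*(l + 2)*(l^2 - 4) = (l - 4)*(l - 3)*(l + 2)^2*(l - 2)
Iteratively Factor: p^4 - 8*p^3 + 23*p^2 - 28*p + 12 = (p - 2)*(p^3 - 6*p^2 + 11*p - 6) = (p - 2)^2*(p^2 - 4*p + 3) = (p - 3)*(p - 2)^2*(p - 1)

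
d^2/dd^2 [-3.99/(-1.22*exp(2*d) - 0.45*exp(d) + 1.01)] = (3.99*(2.44*exp(d) + 0.45)*(4.88*exp(d) + 0.9)*exp(d) - (19.4712*exp(d) + 1.7955)*(1.22*exp(2*d) + 0.45*exp(d) - 1.01))*exp(d)/(1.22*exp(2*d) + 0.45*exp(d) - 1.01)^3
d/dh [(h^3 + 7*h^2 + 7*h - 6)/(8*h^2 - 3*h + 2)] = (8*h^4 - 6*h^3 - 71*h^2 + 124*h - 4)/(64*h^4 - 48*h^3 + 41*h^2 - 12*h + 4)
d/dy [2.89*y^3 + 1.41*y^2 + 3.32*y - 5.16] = 8.67*y^2 + 2.82*y + 3.32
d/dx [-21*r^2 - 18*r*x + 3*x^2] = -18*r + 6*x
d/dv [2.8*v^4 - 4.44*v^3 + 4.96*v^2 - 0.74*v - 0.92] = 11.2*v^3 - 13.32*v^2 + 9.92*v - 0.74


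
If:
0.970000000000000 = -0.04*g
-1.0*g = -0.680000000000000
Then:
No Solution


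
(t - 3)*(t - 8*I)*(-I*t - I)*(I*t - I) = t^4 - 3*t^3 - 8*I*t^3 - t^2 + 24*I*t^2 + 3*t + 8*I*t - 24*I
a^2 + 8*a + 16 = (a + 4)^2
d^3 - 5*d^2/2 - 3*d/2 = d*(d - 3)*(d + 1/2)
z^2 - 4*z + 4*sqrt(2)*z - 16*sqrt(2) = (z - 4)*(z + 4*sqrt(2))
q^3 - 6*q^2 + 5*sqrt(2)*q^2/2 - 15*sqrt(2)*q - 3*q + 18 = (q - 6)*(q - sqrt(2)/2)*(q + 3*sqrt(2))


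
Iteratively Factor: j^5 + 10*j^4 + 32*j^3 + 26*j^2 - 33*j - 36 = (j + 3)*(j^4 + 7*j^3 + 11*j^2 - 7*j - 12) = (j + 3)^2*(j^3 + 4*j^2 - j - 4) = (j - 1)*(j + 3)^2*(j^2 + 5*j + 4) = (j - 1)*(j + 3)^2*(j + 4)*(j + 1)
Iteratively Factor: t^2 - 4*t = (t)*(t - 4)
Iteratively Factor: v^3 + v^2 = (v)*(v^2 + v) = v^2*(v + 1)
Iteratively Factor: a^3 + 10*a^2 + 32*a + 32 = (a + 4)*(a^2 + 6*a + 8) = (a + 4)^2*(a + 2)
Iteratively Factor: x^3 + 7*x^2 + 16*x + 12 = (x + 2)*(x^2 + 5*x + 6) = (x + 2)^2*(x + 3)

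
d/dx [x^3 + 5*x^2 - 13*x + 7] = 3*x^2 + 10*x - 13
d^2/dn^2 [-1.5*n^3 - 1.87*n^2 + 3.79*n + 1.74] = -9.0*n - 3.74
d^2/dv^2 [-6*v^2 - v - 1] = -12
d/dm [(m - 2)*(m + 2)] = 2*m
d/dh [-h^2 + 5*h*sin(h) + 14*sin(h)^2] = 5*h*cos(h) - 2*h + 5*sin(h) + 14*sin(2*h)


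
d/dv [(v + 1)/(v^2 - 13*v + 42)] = (v^2 - 13*v - (v + 1)*(2*v - 13) + 42)/(v^2 - 13*v + 42)^2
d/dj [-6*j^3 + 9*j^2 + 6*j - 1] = -18*j^2 + 18*j + 6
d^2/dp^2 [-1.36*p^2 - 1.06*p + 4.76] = -2.72000000000000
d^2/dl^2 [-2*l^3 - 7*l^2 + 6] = -12*l - 14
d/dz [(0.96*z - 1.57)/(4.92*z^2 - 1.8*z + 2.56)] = (-4.7232*z^2 + 15.4488*z - 0.3684)/(24.2064*z^4 - 17.712*z^3 + 28.4304*z^2 - 9.216*z + 6.5536)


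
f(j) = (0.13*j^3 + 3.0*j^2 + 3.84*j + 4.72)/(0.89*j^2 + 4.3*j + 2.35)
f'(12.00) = 0.18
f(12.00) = 3.88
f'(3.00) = 0.26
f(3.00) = 2.01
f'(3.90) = 0.25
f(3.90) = 2.24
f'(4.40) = 0.24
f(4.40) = 2.36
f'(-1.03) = -5.59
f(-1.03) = -3.35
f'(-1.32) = -0.92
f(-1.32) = -2.58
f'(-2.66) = 4.10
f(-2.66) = -4.76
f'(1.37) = 0.20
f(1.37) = 1.61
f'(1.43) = 0.21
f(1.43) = 1.62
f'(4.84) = 0.23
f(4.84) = 2.46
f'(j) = (-1.78*j - 4.3)*(0.13*j^3 + 3.0*j^2 + 3.84*j + 4.72)/(0.89*j^2 + 4.3*j + 2.35)^2 + (0.39*j^2 + 6.0*j + 3.84)/(0.89*j^2 + 4.3*j + 2.35) = (0.1157*j^4 + 1.118*j^3 + 10.3989*j^2 + 5.6984*j - 11.272)/(0.7921*j^4 + 7.654*j^3 + 22.673*j^2 + 20.21*j + 5.5225)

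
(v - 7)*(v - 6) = v^2 - 13*v + 42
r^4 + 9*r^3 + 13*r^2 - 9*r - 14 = (r - 1)*(r + 1)*(r + 2)*(r + 7)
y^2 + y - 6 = (y - 2)*(y + 3)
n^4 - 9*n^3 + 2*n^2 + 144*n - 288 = (n - 6)*(n - 4)*(n - 3)*(n + 4)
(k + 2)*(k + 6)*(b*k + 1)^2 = b^2*k^4 + 8*b^2*k^3 + 12*b^2*k^2 + 2*b*k^3 + 16*b*k^2 + 24*b*k + k^2 + 8*k + 12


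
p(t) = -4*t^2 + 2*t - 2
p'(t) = 2 - 8*t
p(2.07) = -15.00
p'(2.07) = -14.56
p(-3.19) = -49.08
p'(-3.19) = 27.52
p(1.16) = -5.06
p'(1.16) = -7.28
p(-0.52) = -4.12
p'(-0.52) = 6.16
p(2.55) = -22.91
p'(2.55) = -18.40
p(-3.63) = -61.97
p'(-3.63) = 31.04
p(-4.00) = -74.00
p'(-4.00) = 34.00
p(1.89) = -12.51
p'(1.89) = -13.12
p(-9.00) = -344.00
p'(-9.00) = 74.00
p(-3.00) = -44.00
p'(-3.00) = 26.00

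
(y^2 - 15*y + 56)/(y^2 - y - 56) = (y - 7)/(y + 7)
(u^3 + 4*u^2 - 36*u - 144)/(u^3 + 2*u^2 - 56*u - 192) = (u - 6)/(u - 8)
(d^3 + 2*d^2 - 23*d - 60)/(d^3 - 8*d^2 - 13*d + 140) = (d + 3)/(d - 7)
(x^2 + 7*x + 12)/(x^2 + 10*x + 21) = (x + 4)/(x + 7)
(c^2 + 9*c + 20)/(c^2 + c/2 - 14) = 2*(c + 5)/(2*c - 7)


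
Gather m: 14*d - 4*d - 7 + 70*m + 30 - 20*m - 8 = 10*d + 50*m + 15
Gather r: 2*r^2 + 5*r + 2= 2*r^2 + 5*r + 2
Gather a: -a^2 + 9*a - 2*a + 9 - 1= -a^2 + 7*a + 8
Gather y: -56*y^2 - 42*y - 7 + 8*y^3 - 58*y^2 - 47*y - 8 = 8*y^3 - 114*y^2 - 89*y - 15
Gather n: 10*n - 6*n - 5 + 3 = 4*n - 2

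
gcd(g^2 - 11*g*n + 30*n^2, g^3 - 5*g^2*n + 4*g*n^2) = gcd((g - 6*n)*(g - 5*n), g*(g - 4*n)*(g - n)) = 1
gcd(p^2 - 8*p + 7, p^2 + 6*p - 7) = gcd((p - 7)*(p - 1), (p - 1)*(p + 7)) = p - 1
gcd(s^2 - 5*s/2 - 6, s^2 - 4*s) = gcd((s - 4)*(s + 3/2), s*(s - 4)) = s - 4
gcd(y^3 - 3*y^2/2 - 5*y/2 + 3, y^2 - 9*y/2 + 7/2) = y - 1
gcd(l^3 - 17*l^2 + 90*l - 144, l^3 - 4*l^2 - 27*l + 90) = l^2 - 9*l + 18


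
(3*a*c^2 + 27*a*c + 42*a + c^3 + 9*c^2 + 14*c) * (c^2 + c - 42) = 3*a*c^4 + 30*a*c^3 - 57*a*c^2 - 1092*a*c - 1764*a + c^5 + 10*c^4 - 19*c^3 - 364*c^2 - 588*c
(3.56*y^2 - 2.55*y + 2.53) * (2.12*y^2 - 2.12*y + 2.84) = 7.5472*y^4 - 12.9532*y^3 + 20.88*y^2 - 12.6056*y + 7.1852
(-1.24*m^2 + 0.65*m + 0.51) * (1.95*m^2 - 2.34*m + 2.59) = -2.418*m^4 + 4.1691*m^3 - 3.7381*m^2 + 0.4901*m + 1.3209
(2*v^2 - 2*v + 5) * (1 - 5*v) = -10*v^3 + 12*v^2 - 27*v + 5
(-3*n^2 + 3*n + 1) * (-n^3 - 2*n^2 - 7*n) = 3*n^5 + 3*n^4 + 14*n^3 - 23*n^2 - 7*n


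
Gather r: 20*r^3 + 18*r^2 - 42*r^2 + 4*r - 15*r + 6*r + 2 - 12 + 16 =20*r^3 - 24*r^2 - 5*r + 6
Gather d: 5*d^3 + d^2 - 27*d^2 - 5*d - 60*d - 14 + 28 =5*d^3 - 26*d^2 - 65*d + 14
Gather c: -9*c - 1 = -9*c - 1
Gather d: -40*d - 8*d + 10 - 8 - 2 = -48*d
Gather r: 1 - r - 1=-r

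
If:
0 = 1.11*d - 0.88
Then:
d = 0.79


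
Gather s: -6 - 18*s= -18*s - 6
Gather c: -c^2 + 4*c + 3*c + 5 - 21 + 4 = -c^2 + 7*c - 12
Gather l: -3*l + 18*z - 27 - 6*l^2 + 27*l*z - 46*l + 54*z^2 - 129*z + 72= -6*l^2 + l*(27*z - 49) + 54*z^2 - 111*z + 45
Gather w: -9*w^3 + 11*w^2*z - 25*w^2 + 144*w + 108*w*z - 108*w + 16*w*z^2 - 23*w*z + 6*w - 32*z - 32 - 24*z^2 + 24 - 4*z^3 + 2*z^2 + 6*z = -9*w^3 + w^2*(11*z - 25) + w*(16*z^2 + 85*z + 42) - 4*z^3 - 22*z^2 - 26*z - 8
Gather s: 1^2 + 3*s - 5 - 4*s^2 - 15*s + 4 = -4*s^2 - 12*s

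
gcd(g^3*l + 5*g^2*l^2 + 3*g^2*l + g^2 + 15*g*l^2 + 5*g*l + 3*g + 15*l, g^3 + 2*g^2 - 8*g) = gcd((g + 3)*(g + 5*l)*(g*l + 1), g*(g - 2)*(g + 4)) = 1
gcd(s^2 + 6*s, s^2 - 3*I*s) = s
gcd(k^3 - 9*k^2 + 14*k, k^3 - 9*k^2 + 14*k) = k^3 - 9*k^2 + 14*k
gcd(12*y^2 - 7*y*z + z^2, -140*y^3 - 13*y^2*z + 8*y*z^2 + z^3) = 4*y - z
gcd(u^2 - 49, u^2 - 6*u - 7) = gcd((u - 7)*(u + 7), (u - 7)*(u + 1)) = u - 7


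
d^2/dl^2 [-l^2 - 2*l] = -2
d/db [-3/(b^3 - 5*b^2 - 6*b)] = 3*(3*b^2 - 10*b - 6)/(b^2*(-b^2 + 5*b + 6)^2)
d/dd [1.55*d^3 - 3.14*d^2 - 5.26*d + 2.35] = 4.65*d^2 - 6.28*d - 5.26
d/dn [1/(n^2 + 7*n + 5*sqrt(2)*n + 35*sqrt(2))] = (-2*n - 5*sqrt(2) - 7)/(n^2 + 7*n + 5*sqrt(2)*n + 35*sqrt(2))^2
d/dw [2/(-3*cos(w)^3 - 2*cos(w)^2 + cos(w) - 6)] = 2*(-9*cos(w)^2 - 4*cos(w) + 1)*sin(w)/(3*cos(w)^3 + 2*cos(w)^2 - cos(w) + 6)^2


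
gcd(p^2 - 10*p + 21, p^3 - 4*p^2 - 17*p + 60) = p - 3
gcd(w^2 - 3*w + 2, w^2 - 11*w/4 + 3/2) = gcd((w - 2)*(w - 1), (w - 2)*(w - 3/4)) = w - 2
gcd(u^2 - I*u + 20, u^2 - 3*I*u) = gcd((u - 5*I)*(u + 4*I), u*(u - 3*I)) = 1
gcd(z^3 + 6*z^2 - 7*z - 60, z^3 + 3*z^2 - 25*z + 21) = z - 3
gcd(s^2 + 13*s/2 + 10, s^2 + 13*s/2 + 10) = s^2 + 13*s/2 + 10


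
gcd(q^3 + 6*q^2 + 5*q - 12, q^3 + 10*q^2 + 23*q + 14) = 1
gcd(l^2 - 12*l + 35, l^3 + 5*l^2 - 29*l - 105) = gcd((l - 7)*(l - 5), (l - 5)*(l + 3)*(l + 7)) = l - 5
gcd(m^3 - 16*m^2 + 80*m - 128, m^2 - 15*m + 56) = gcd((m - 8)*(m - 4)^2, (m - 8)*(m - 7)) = m - 8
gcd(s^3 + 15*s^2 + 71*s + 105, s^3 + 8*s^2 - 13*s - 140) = s^2 + 12*s + 35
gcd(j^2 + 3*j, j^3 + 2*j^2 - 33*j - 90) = j + 3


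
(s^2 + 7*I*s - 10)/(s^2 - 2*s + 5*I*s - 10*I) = (s + 2*I)/(s - 2)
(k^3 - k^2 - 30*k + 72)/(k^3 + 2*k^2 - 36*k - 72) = (k^2 - 7*k + 12)/(k^2 - 4*k - 12)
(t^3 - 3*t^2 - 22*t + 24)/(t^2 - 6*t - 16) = (-t^3 + 3*t^2 + 22*t - 24)/(-t^2 + 6*t + 16)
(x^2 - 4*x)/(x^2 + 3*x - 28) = x/(x + 7)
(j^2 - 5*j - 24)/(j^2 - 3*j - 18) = (j - 8)/(j - 6)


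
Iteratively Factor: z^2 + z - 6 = (z - 2)*(z + 3)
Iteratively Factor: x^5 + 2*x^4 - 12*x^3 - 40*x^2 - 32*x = (x + 2)*(x^4 - 12*x^2 - 16*x) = (x - 4)*(x + 2)*(x^3 + 4*x^2 + 4*x) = (x - 4)*(x + 2)^2*(x^2 + 2*x) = x*(x - 4)*(x + 2)^2*(x + 2)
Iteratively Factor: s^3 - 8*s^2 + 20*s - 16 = (s - 4)*(s^2 - 4*s + 4) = (s - 4)*(s - 2)*(s - 2)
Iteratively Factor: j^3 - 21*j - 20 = (j - 5)*(j^2 + 5*j + 4) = (j - 5)*(j + 4)*(j + 1)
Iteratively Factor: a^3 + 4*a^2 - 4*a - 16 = (a + 4)*(a^2 - 4) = (a - 2)*(a + 4)*(a + 2)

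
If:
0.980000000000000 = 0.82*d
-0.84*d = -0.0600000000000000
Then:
No Solution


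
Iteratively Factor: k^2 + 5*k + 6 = (k + 3)*(k + 2)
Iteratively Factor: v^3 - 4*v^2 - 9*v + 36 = (v - 4)*(v^2 - 9) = (v - 4)*(v + 3)*(v - 3)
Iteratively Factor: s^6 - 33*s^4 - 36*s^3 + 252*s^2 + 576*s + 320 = (s - 5)*(s^5 + 5*s^4 - 8*s^3 - 76*s^2 - 128*s - 64) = (s - 5)*(s + 2)*(s^4 + 3*s^3 - 14*s^2 - 48*s - 32) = (s - 5)*(s + 2)^2*(s^3 + s^2 - 16*s - 16) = (s - 5)*(s + 2)^2*(s + 4)*(s^2 - 3*s - 4) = (s - 5)*(s - 4)*(s + 2)^2*(s + 4)*(s + 1)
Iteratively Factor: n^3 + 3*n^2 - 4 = (n + 2)*(n^2 + n - 2) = (n + 2)^2*(n - 1)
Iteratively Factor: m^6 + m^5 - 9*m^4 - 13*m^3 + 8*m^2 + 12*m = (m + 2)*(m^5 - m^4 - 7*m^3 + m^2 + 6*m) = (m + 2)^2*(m^4 - 3*m^3 - m^2 + 3*m) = m*(m + 2)^2*(m^3 - 3*m^2 - m + 3) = m*(m - 3)*(m + 2)^2*(m^2 - 1) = m*(m - 3)*(m - 1)*(m + 2)^2*(m + 1)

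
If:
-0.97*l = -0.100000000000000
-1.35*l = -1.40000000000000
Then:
No Solution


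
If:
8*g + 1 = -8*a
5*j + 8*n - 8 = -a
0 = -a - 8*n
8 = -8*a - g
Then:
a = -9/8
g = 1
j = 8/5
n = 9/64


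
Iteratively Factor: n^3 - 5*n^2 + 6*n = (n - 3)*(n^2 - 2*n) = (n - 3)*(n - 2)*(n)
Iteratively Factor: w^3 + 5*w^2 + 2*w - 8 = (w + 4)*(w^2 + w - 2) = (w - 1)*(w + 4)*(w + 2)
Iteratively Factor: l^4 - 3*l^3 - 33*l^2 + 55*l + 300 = (l + 4)*(l^3 - 7*l^2 - 5*l + 75) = (l - 5)*(l + 4)*(l^2 - 2*l - 15) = (l - 5)*(l + 3)*(l + 4)*(l - 5)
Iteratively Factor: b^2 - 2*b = (b - 2)*(b)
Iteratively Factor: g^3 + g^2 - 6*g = (g - 2)*(g^2 + 3*g) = (g - 2)*(g + 3)*(g)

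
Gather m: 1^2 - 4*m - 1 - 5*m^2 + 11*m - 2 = -5*m^2 + 7*m - 2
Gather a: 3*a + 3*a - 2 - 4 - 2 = 6*a - 8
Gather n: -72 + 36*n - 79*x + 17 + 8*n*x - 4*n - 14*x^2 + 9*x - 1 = n*(8*x + 32) - 14*x^2 - 70*x - 56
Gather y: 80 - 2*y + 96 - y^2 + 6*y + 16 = -y^2 + 4*y + 192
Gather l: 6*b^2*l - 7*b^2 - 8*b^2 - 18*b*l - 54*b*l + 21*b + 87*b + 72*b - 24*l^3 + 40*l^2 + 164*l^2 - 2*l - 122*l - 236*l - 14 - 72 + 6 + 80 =-15*b^2 + 180*b - 24*l^3 + 204*l^2 + l*(6*b^2 - 72*b - 360)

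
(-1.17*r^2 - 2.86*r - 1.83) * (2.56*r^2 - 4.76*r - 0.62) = -2.9952*r^4 - 1.7524*r^3 + 9.6542*r^2 + 10.484*r + 1.1346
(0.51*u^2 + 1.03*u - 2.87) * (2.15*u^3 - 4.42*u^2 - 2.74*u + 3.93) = 1.0965*u^5 - 0.0396999999999998*u^4 - 12.1205*u^3 + 11.8675*u^2 + 11.9117*u - 11.2791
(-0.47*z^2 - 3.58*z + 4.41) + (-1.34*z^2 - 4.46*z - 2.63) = -1.81*z^2 - 8.04*z + 1.78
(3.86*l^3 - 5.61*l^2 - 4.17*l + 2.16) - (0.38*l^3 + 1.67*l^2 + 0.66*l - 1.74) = 3.48*l^3 - 7.28*l^2 - 4.83*l + 3.9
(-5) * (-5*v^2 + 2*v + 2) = 25*v^2 - 10*v - 10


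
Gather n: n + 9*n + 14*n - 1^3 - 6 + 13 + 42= 24*n + 48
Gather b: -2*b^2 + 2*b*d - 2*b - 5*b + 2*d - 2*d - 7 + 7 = -2*b^2 + b*(2*d - 7)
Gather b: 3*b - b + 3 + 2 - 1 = 2*b + 4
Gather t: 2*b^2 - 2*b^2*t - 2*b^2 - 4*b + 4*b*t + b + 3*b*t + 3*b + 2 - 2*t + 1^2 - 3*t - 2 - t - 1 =t*(-2*b^2 + 7*b - 6)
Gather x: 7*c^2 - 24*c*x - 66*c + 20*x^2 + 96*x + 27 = 7*c^2 - 66*c + 20*x^2 + x*(96 - 24*c) + 27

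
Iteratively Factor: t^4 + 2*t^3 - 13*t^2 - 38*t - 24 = (t + 2)*(t^3 - 13*t - 12) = (t + 1)*(t + 2)*(t^2 - t - 12) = (t + 1)*(t + 2)*(t + 3)*(t - 4)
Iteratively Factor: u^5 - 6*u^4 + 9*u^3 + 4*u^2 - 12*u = (u - 2)*(u^4 - 4*u^3 + u^2 + 6*u) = (u - 2)*(u + 1)*(u^3 - 5*u^2 + 6*u) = (u - 2)^2*(u + 1)*(u^2 - 3*u) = (u - 3)*(u - 2)^2*(u + 1)*(u)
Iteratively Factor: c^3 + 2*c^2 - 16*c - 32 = (c + 2)*(c^2 - 16) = (c + 2)*(c + 4)*(c - 4)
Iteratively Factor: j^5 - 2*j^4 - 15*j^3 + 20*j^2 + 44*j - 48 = (j + 2)*(j^4 - 4*j^3 - 7*j^2 + 34*j - 24) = (j - 4)*(j + 2)*(j^3 - 7*j + 6) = (j - 4)*(j + 2)*(j + 3)*(j^2 - 3*j + 2) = (j - 4)*(j - 2)*(j + 2)*(j + 3)*(j - 1)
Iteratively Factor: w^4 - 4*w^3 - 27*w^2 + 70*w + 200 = (w - 5)*(w^3 + w^2 - 22*w - 40) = (w - 5)*(w + 2)*(w^2 - w - 20) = (w - 5)^2*(w + 2)*(w + 4)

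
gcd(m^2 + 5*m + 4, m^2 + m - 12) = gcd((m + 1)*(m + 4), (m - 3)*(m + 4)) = m + 4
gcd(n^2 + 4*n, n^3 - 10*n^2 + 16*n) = n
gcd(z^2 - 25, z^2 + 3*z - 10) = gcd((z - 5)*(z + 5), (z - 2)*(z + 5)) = z + 5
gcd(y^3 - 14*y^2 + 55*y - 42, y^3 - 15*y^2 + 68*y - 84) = y^2 - 13*y + 42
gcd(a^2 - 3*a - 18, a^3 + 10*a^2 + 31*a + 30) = a + 3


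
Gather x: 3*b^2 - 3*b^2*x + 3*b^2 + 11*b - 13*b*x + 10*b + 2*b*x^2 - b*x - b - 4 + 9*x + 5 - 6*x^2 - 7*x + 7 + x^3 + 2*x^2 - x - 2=6*b^2 + 20*b + x^3 + x^2*(2*b - 4) + x*(-3*b^2 - 14*b + 1) + 6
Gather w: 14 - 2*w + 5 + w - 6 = 13 - w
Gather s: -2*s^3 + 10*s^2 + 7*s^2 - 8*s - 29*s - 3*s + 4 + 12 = -2*s^3 + 17*s^2 - 40*s + 16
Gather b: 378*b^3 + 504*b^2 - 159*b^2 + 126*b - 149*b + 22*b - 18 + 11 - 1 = 378*b^3 + 345*b^2 - b - 8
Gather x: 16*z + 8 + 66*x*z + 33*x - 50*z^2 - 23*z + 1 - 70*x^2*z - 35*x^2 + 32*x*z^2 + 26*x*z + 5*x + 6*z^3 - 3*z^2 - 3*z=x^2*(-70*z - 35) + x*(32*z^2 + 92*z + 38) + 6*z^3 - 53*z^2 - 10*z + 9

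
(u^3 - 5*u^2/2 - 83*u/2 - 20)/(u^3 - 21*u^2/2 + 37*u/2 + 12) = (u + 5)/(u - 3)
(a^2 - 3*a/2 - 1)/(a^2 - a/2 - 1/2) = (a - 2)/(a - 1)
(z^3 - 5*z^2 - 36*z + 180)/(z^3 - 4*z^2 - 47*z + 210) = (z + 6)/(z + 7)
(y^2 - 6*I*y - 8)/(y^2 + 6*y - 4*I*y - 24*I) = (y - 2*I)/(y + 6)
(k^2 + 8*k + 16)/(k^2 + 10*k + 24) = (k + 4)/(k + 6)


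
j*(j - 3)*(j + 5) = j^3 + 2*j^2 - 15*j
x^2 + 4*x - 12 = (x - 2)*(x + 6)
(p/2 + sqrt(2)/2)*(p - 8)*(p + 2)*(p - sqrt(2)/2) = p^4/2 - 3*p^3 + sqrt(2)*p^3/4 - 17*p^2/2 - 3*sqrt(2)*p^2/2 - 4*sqrt(2)*p + 3*p + 8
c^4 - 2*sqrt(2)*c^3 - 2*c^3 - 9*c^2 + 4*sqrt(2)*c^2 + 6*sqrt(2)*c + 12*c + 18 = (c - 3)*(c + 1)*(c - 3*sqrt(2))*(c + sqrt(2))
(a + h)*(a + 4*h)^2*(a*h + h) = a^4*h + 9*a^3*h^2 + a^3*h + 24*a^2*h^3 + 9*a^2*h^2 + 16*a*h^4 + 24*a*h^3 + 16*h^4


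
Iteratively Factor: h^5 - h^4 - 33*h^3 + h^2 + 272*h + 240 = (h + 1)*(h^4 - 2*h^3 - 31*h^2 + 32*h + 240) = (h + 1)*(h + 3)*(h^3 - 5*h^2 - 16*h + 80) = (h - 4)*(h + 1)*(h + 3)*(h^2 - h - 20) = (h - 4)*(h + 1)*(h + 3)*(h + 4)*(h - 5)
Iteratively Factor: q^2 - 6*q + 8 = (q - 4)*(q - 2)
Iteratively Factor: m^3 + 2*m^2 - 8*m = (m + 4)*(m^2 - 2*m) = (m - 2)*(m + 4)*(m)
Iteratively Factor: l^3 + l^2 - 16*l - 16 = (l - 4)*(l^2 + 5*l + 4) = (l - 4)*(l + 4)*(l + 1)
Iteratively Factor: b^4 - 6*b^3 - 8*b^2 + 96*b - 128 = (b - 4)*(b^3 - 2*b^2 - 16*b + 32) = (b - 4)^2*(b^2 + 2*b - 8) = (b - 4)^2*(b + 4)*(b - 2)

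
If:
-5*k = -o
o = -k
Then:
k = 0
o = 0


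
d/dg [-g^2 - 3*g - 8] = -2*g - 3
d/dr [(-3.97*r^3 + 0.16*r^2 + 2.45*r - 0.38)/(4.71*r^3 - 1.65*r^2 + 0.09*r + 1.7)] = (5.7969*r^4 - 23.7936*r^3 - 10.8207*r^2 - 0.71*r + 4.1992)/(22.1841*r^6 - 15.543*r^5 + 3.5703*r^4 + 15.717*r^3 - 5.6019*r^2 + 0.306*r + 2.89)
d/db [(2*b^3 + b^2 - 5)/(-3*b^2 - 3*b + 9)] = (-2*b^4 - 4*b^3 + 17*b^2 - 4*b - 5)/(3*(b^4 + 2*b^3 - 5*b^2 - 6*b + 9))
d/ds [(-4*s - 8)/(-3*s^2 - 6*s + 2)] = 4*(3*s^2 + 6*s - 6*(s + 1)*(s + 2) - 2)/(3*s^2 + 6*s - 2)^2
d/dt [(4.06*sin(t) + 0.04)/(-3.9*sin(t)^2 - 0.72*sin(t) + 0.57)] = (15.834*sin(t)^2 + 0.312*sin(t) + 2.343)*cos(t)/(15.21*sin(t)^4 + 5.616*sin(t)^3 - 3.9276*sin(t)^2 - 0.8208*sin(t) + 0.3249)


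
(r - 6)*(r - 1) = r^2 - 7*r + 6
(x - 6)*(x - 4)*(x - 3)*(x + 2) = x^4 - 11*x^3 + 28*x^2 + 36*x - 144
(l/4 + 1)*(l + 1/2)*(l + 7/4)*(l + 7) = l^4/4 + 53*l^3/16 + 429*l^2/32 + 581*l/32 + 49/8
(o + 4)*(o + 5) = o^2 + 9*o + 20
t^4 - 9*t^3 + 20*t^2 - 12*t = t*(t - 6)*(t - 2)*(t - 1)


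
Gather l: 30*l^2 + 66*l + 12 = 30*l^2 + 66*l + 12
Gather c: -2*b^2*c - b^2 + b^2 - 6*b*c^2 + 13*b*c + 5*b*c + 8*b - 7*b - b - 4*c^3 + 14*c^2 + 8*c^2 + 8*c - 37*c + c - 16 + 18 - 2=-4*c^3 + c^2*(22 - 6*b) + c*(-2*b^2 + 18*b - 28)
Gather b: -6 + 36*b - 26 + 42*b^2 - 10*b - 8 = 42*b^2 + 26*b - 40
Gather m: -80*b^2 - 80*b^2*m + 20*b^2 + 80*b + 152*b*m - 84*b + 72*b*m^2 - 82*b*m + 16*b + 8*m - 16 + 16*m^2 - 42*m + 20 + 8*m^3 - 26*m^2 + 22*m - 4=-60*b^2 + 12*b + 8*m^3 + m^2*(72*b - 10) + m*(-80*b^2 + 70*b - 12)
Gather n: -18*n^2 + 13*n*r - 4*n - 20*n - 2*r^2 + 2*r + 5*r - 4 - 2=-18*n^2 + n*(13*r - 24) - 2*r^2 + 7*r - 6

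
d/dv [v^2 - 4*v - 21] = 2*v - 4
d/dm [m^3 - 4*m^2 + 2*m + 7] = 3*m^2 - 8*m + 2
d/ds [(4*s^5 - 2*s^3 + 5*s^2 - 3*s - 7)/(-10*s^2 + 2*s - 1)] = (-120*s^6 + 32*s^5 - 8*s^3 - 14*s^2 - 150*s + 17)/(100*s^4 - 40*s^3 + 24*s^2 - 4*s + 1)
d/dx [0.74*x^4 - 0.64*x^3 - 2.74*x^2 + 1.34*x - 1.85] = 2.96*x^3 - 1.92*x^2 - 5.48*x + 1.34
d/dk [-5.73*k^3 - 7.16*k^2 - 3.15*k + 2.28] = -17.19*k^2 - 14.32*k - 3.15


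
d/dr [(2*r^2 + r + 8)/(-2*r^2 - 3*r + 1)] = (-4*r^2 + 36*r + 25)/(4*r^4 + 12*r^3 + 5*r^2 - 6*r + 1)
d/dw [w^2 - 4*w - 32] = 2*w - 4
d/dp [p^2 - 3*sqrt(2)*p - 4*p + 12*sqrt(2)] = 2*p - 3*sqrt(2) - 4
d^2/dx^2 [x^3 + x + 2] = 6*x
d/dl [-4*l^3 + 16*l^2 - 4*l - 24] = -12*l^2 + 32*l - 4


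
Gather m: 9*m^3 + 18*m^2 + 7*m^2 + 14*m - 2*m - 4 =9*m^3 + 25*m^2 + 12*m - 4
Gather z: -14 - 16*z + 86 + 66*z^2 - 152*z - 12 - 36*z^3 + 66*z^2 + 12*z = -36*z^3 + 132*z^2 - 156*z + 60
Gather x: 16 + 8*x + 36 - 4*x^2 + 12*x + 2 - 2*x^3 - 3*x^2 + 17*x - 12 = -2*x^3 - 7*x^2 + 37*x + 42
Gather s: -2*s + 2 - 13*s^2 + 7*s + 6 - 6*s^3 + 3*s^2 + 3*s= -6*s^3 - 10*s^2 + 8*s + 8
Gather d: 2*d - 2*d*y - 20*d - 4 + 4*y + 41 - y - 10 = d*(-2*y - 18) + 3*y + 27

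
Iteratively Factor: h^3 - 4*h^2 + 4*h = (h - 2)*(h^2 - 2*h) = h*(h - 2)*(h - 2)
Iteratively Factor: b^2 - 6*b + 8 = (b - 4)*(b - 2)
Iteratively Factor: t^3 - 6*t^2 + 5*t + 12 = (t - 3)*(t^2 - 3*t - 4) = (t - 4)*(t - 3)*(t + 1)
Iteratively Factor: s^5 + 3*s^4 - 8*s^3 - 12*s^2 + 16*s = (s - 1)*(s^4 + 4*s^3 - 4*s^2 - 16*s) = (s - 1)*(s + 4)*(s^3 - 4*s) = (s - 1)*(s + 2)*(s + 4)*(s^2 - 2*s) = (s - 2)*(s - 1)*(s + 2)*(s + 4)*(s)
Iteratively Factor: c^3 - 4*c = (c - 2)*(c^2 + 2*c) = c*(c - 2)*(c + 2)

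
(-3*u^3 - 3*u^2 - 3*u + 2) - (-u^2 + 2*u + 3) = -3*u^3 - 2*u^2 - 5*u - 1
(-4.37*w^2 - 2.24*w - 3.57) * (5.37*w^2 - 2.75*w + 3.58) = -23.4669*w^4 - 0.0113000000000021*w^3 - 28.6555*w^2 + 1.7983*w - 12.7806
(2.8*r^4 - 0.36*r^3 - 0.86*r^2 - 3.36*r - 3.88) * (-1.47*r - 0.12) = -4.116*r^5 + 0.1932*r^4 + 1.3074*r^3 + 5.0424*r^2 + 6.1068*r + 0.4656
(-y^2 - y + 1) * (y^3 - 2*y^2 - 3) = -y^5 + y^4 + 3*y^3 + y^2 + 3*y - 3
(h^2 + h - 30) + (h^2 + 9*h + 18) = 2*h^2 + 10*h - 12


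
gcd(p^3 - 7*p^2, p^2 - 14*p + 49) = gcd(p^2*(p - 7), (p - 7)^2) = p - 7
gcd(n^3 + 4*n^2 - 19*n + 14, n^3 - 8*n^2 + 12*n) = n - 2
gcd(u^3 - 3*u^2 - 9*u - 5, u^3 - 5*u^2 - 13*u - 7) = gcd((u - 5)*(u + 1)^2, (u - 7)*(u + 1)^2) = u^2 + 2*u + 1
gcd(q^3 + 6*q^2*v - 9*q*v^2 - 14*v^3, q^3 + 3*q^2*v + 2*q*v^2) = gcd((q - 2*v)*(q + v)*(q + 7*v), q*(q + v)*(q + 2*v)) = q + v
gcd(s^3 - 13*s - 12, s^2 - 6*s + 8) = s - 4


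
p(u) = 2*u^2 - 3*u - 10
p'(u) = 4*u - 3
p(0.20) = -10.52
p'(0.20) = -2.20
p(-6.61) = 97.21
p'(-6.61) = -29.44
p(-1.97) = 3.67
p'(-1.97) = -10.88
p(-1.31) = -2.64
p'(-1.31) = -8.24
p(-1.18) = -3.68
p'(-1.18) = -7.72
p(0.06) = -10.17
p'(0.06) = -2.76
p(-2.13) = 5.46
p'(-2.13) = -11.52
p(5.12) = 27.07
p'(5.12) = 17.48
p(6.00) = 44.00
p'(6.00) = 21.00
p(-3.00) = 17.00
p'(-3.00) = -15.00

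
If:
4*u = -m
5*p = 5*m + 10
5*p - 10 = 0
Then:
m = 0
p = 2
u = 0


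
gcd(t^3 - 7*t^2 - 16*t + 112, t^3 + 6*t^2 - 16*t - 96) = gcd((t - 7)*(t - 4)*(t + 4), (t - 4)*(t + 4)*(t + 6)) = t^2 - 16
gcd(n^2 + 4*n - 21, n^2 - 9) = n - 3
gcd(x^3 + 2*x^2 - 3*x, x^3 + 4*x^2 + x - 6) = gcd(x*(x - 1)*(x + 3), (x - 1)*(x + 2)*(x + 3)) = x^2 + 2*x - 3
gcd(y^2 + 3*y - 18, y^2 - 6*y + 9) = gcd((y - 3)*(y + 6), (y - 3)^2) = y - 3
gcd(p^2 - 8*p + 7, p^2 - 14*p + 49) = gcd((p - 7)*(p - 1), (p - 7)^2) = p - 7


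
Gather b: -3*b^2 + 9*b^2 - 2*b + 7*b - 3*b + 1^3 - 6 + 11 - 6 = 6*b^2 + 2*b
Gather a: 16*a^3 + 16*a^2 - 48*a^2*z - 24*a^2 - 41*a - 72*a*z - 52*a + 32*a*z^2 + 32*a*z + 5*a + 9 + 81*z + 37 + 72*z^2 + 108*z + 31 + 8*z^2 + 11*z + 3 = 16*a^3 + a^2*(-48*z - 8) + a*(32*z^2 - 40*z - 88) + 80*z^2 + 200*z + 80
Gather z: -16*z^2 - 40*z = -16*z^2 - 40*z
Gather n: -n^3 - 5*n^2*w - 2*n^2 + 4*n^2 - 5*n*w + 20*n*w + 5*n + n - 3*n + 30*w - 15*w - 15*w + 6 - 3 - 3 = -n^3 + n^2*(2 - 5*w) + n*(15*w + 3)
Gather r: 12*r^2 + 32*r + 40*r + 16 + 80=12*r^2 + 72*r + 96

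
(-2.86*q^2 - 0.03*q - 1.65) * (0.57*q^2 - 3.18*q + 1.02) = -1.6302*q^4 + 9.0777*q^3 - 3.7623*q^2 + 5.2164*q - 1.683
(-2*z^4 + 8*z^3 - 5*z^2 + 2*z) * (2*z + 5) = -4*z^5 + 6*z^4 + 30*z^3 - 21*z^2 + 10*z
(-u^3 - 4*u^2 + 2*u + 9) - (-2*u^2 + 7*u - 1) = -u^3 - 2*u^2 - 5*u + 10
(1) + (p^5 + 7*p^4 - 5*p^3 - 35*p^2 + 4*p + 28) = p^5 + 7*p^4 - 5*p^3 - 35*p^2 + 4*p + 29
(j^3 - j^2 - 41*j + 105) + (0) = j^3 - j^2 - 41*j + 105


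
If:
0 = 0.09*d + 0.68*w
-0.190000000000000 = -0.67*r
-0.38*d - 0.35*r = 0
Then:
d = -0.26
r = 0.28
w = 0.03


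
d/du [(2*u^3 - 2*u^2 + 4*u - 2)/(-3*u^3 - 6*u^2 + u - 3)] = 2*(-9*u^4 + 14*u^3 - 7*u^2 - 6*u - 5)/(9*u^6 + 36*u^5 + 30*u^4 + 6*u^3 + 37*u^2 - 6*u + 9)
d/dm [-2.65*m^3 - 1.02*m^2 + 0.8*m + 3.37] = -7.95*m^2 - 2.04*m + 0.8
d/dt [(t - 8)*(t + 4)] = 2*t - 4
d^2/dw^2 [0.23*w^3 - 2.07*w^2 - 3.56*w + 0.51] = 1.38*w - 4.14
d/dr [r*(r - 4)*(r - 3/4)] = 3*r^2 - 19*r/2 + 3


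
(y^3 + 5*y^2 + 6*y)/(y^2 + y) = (y^2 + 5*y + 6)/(y + 1)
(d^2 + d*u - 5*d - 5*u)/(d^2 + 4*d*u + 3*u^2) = (d - 5)/(d + 3*u)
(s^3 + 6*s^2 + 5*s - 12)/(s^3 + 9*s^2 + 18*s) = (s^2 + 3*s - 4)/(s*(s + 6))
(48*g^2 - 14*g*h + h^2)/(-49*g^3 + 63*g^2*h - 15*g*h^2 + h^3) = (-48*g^2 + 14*g*h - h^2)/(49*g^3 - 63*g^2*h + 15*g*h^2 - h^3)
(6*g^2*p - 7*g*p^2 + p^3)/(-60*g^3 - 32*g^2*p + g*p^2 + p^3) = p*(-g + p)/(10*g^2 + 7*g*p + p^2)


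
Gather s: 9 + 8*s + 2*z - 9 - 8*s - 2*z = 0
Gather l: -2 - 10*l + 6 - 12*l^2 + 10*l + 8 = 12 - 12*l^2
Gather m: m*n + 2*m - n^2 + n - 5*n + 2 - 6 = m*(n + 2) - n^2 - 4*n - 4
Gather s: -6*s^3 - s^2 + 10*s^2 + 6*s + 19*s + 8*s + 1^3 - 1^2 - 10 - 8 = -6*s^3 + 9*s^2 + 33*s - 18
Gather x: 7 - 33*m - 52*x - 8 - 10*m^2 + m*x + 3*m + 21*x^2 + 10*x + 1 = -10*m^2 - 30*m + 21*x^2 + x*(m - 42)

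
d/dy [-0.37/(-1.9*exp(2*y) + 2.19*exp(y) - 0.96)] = (0.8103 - 1.406*exp(y))*exp(y)/(1.9*exp(2*y) - 2.19*exp(y) + 0.96)^2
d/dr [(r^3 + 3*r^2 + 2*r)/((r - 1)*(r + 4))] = (r^4 + 6*r^3 - 5*r^2 - 24*r - 8)/(r^4 + 6*r^3 + r^2 - 24*r + 16)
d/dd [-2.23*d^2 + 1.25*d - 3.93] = 1.25 - 4.46*d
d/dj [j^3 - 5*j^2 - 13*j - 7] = 3*j^2 - 10*j - 13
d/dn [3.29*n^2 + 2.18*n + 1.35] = 6.58*n + 2.18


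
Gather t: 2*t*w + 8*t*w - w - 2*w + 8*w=10*t*w + 5*w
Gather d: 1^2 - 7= -6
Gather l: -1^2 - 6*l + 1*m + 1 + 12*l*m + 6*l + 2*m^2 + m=12*l*m + 2*m^2 + 2*m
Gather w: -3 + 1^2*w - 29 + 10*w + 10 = 11*w - 22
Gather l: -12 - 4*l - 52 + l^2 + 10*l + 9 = l^2 + 6*l - 55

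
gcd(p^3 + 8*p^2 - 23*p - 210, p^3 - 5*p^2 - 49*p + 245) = p^2 + 2*p - 35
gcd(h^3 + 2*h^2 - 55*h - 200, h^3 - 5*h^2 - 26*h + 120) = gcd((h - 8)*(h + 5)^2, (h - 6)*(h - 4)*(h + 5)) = h + 5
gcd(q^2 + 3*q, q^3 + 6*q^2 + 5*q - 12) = q + 3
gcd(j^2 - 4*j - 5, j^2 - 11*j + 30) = j - 5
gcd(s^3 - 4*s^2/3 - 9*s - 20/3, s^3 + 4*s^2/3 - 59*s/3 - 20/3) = s - 4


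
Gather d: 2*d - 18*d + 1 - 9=-16*d - 8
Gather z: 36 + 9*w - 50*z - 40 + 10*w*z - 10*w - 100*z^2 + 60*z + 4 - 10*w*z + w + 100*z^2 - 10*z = 0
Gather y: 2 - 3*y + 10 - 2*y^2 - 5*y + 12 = -2*y^2 - 8*y + 24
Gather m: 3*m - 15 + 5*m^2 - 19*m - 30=5*m^2 - 16*m - 45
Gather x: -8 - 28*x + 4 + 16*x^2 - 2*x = 16*x^2 - 30*x - 4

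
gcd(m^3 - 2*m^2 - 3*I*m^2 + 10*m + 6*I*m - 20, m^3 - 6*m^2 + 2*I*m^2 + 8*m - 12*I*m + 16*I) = m^2 + m*(-2 + 2*I) - 4*I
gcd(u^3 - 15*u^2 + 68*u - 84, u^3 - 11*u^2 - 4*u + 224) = u - 7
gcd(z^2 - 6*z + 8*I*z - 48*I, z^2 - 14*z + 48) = z - 6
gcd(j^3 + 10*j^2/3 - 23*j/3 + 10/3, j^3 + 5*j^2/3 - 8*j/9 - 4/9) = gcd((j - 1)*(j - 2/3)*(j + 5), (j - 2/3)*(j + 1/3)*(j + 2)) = j - 2/3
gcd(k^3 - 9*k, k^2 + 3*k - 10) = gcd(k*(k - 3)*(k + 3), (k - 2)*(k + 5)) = 1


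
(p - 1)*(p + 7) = p^2 + 6*p - 7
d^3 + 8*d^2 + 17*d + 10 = (d + 1)*(d + 2)*(d + 5)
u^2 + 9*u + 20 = (u + 4)*(u + 5)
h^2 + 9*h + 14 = (h + 2)*(h + 7)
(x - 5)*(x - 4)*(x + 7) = x^3 - 2*x^2 - 43*x + 140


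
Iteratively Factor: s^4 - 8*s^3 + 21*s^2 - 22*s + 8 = (s - 1)*(s^3 - 7*s^2 + 14*s - 8) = (s - 4)*(s - 1)*(s^2 - 3*s + 2) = (s - 4)*(s - 2)*(s - 1)*(s - 1)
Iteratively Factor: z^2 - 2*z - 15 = (z - 5)*(z + 3)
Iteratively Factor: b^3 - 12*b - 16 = (b - 4)*(b^2 + 4*b + 4) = (b - 4)*(b + 2)*(b + 2)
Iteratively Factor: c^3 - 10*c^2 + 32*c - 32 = (c - 4)*(c^2 - 6*c + 8) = (c - 4)*(c - 2)*(c - 4)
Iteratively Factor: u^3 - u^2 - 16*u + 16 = (u - 4)*(u^2 + 3*u - 4) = (u - 4)*(u - 1)*(u + 4)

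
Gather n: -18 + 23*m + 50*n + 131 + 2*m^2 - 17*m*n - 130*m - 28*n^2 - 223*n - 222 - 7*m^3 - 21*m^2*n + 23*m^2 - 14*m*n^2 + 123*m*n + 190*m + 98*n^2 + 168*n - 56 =-7*m^3 + 25*m^2 + 83*m + n^2*(70 - 14*m) + n*(-21*m^2 + 106*m - 5) - 165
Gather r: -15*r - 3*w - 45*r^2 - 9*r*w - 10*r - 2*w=-45*r^2 + r*(-9*w - 25) - 5*w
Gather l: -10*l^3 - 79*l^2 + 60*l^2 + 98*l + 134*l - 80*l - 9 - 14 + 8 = -10*l^3 - 19*l^2 + 152*l - 15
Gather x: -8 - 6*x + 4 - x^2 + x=-x^2 - 5*x - 4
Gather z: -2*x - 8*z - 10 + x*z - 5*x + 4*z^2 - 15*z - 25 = -7*x + 4*z^2 + z*(x - 23) - 35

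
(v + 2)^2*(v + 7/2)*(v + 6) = v^4 + 27*v^3/2 + 63*v^2 + 122*v + 84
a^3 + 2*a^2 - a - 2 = (a - 1)*(a + 1)*(a + 2)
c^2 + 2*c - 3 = (c - 1)*(c + 3)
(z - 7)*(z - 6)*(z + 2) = z^3 - 11*z^2 + 16*z + 84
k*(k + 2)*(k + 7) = k^3 + 9*k^2 + 14*k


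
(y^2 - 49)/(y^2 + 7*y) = (y - 7)/y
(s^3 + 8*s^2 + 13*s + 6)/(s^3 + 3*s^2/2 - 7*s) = 2*(s^3 + 8*s^2 + 13*s + 6)/(s*(2*s^2 + 3*s - 14))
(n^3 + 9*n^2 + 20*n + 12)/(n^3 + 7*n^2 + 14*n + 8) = (n + 6)/(n + 4)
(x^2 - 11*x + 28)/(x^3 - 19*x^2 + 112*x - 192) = (x^2 - 11*x + 28)/(x^3 - 19*x^2 + 112*x - 192)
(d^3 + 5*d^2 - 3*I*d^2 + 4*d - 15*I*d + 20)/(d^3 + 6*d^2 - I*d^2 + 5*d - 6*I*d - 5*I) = (d^2 - 3*I*d + 4)/(d^2 + d*(1 - I) - I)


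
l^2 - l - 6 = (l - 3)*(l + 2)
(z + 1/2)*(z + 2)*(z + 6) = z^3 + 17*z^2/2 + 16*z + 6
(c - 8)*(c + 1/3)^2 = c^3 - 22*c^2/3 - 47*c/9 - 8/9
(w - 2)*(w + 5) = w^2 + 3*w - 10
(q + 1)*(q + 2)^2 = q^3 + 5*q^2 + 8*q + 4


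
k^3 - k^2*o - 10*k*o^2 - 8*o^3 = (k - 4*o)*(k + o)*(k + 2*o)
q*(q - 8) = q^2 - 8*q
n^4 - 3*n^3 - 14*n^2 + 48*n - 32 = (n - 4)*(n - 2)*(n - 1)*(n + 4)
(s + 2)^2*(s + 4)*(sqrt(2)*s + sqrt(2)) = sqrt(2)*s^4 + 9*sqrt(2)*s^3 + 28*sqrt(2)*s^2 + 36*sqrt(2)*s + 16*sqrt(2)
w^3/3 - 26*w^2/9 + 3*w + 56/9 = (w/3 + 1/3)*(w - 7)*(w - 8/3)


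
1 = 1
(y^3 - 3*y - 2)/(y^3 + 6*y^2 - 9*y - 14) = (y + 1)/(y + 7)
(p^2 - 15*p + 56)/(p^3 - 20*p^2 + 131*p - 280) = 1/(p - 5)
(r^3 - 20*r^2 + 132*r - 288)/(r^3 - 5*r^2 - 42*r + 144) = (r^2 - 12*r + 36)/(r^2 + 3*r - 18)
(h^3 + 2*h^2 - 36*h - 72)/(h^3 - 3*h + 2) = (h^2 - 36)/(h^2 - 2*h + 1)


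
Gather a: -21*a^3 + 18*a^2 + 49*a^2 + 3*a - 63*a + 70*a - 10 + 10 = -21*a^3 + 67*a^2 + 10*a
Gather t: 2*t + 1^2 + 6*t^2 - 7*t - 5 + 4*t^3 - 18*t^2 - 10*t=4*t^3 - 12*t^2 - 15*t - 4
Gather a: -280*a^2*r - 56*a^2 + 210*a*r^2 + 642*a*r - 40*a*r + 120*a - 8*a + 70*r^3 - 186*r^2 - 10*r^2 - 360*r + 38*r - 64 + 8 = a^2*(-280*r - 56) + a*(210*r^2 + 602*r + 112) + 70*r^3 - 196*r^2 - 322*r - 56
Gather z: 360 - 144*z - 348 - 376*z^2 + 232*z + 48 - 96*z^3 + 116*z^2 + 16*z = -96*z^3 - 260*z^2 + 104*z + 60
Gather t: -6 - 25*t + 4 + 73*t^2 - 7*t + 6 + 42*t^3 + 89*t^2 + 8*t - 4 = 42*t^3 + 162*t^2 - 24*t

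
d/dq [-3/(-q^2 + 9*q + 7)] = 3*(9 - 2*q)/(-q^2 + 9*q + 7)^2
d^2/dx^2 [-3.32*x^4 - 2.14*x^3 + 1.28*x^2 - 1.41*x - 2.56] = -39.84*x^2 - 12.84*x + 2.56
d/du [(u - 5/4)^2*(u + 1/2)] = (4*u - 5)*(12*u - 1)/16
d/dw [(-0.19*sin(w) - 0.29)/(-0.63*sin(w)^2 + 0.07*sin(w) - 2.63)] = (-0.1197*sin(w)^2 - 0.3654*sin(w) + 0.52)*cos(w)/(0.3969*sin(w)^4 - 0.0882*sin(w)^3 + 3.3187*sin(w)^2 - 0.3682*sin(w) + 6.9169)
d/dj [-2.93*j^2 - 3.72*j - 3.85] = -5.86*j - 3.72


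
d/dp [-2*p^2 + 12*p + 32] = 12 - 4*p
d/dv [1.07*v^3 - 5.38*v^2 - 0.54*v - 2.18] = 3.21*v^2 - 10.76*v - 0.54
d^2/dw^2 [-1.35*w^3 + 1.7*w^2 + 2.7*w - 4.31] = 3.4 - 8.1*w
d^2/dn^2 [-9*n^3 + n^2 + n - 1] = 2 - 54*n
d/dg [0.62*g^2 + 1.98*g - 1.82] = 1.24*g + 1.98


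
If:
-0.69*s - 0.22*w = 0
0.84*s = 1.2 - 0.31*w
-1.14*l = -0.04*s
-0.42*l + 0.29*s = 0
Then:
No Solution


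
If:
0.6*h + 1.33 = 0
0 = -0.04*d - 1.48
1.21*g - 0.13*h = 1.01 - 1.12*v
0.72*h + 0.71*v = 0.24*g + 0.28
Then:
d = -37.00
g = -1.41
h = -2.22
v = 2.17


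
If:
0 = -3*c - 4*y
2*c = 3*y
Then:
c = 0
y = 0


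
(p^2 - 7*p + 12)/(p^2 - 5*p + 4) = (p - 3)/(p - 1)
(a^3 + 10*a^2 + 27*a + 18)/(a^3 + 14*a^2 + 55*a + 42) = (a + 3)/(a + 7)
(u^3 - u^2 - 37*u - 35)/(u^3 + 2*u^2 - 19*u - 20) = (u - 7)/(u - 4)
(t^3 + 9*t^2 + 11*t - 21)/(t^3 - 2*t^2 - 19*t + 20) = (t^2 + 10*t + 21)/(t^2 - t - 20)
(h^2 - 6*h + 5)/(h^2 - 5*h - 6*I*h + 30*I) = (h - 1)/(h - 6*I)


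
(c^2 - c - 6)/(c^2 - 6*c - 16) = (c - 3)/(c - 8)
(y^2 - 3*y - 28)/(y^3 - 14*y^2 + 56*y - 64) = (y^2 - 3*y - 28)/(y^3 - 14*y^2 + 56*y - 64)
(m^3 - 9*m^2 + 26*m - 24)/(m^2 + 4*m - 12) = (m^2 - 7*m + 12)/(m + 6)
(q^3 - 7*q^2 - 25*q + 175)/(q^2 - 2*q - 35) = q - 5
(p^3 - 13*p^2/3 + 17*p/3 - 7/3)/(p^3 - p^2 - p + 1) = (p - 7/3)/(p + 1)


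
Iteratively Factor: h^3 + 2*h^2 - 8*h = (h)*(h^2 + 2*h - 8) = h*(h - 2)*(h + 4)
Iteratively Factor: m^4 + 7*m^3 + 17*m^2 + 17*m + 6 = (m + 1)*(m^3 + 6*m^2 + 11*m + 6) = (m + 1)^2*(m^2 + 5*m + 6) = (m + 1)^2*(m + 2)*(m + 3)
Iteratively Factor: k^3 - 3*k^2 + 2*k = (k)*(k^2 - 3*k + 2) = k*(k - 2)*(k - 1)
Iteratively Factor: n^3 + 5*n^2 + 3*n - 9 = (n - 1)*(n^2 + 6*n + 9) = (n - 1)*(n + 3)*(n + 3)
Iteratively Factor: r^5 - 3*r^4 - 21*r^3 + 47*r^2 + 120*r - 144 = (r - 4)*(r^4 + r^3 - 17*r^2 - 21*r + 36) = (r - 4)*(r + 3)*(r^3 - 2*r^2 - 11*r + 12) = (r - 4)*(r - 1)*(r + 3)*(r^2 - r - 12) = (r - 4)^2*(r - 1)*(r + 3)*(r + 3)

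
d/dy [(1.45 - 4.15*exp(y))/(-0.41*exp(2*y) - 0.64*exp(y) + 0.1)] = (-1.7015*exp(2*y) + 1.189*exp(y) + 0.513)*exp(y)/(0.1681*exp(4*y) + 0.5248*exp(3*y) + 0.3276*exp(2*y) - 0.128*exp(y) + 0.01)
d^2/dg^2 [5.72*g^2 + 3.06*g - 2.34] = 11.4400000000000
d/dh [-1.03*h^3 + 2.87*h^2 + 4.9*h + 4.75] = -3.09*h^2 + 5.74*h + 4.9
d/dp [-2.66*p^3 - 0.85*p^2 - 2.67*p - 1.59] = -7.98*p^2 - 1.7*p - 2.67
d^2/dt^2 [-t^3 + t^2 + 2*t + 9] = 2 - 6*t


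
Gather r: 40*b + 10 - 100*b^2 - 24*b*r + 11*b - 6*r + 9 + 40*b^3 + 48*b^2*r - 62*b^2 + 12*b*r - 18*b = 40*b^3 - 162*b^2 + 33*b + r*(48*b^2 - 12*b - 6) + 19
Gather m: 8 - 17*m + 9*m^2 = 9*m^2 - 17*m + 8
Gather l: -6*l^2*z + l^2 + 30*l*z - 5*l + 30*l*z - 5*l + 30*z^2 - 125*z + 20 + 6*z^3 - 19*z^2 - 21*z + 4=l^2*(1 - 6*z) + l*(60*z - 10) + 6*z^3 + 11*z^2 - 146*z + 24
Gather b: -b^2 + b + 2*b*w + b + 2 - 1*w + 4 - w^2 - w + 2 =-b^2 + b*(2*w + 2) - w^2 - 2*w + 8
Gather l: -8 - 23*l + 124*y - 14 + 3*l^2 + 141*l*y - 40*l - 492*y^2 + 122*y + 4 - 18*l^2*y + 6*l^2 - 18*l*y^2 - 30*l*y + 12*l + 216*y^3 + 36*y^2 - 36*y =l^2*(9 - 18*y) + l*(-18*y^2 + 111*y - 51) + 216*y^3 - 456*y^2 + 210*y - 18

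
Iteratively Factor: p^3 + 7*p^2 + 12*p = (p + 3)*(p^2 + 4*p) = p*(p + 3)*(p + 4)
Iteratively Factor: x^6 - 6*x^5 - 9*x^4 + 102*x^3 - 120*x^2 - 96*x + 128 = (x - 1)*(x^5 - 5*x^4 - 14*x^3 + 88*x^2 - 32*x - 128) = (x - 4)*(x - 1)*(x^4 - x^3 - 18*x^2 + 16*x + 32) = (x - 4)^2*(x - 1)*(x^3 + 3*x^2 - 6*x - 8) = (x - 4)^2*(x - 1)*(x + 4)*(x^2 - x - 2) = (x - 4)^2*(x - 1)*(x + 1)*(x + 4)*(x - 2)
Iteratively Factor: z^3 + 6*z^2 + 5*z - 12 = (z + 4)*(z^2 + 2*z - 3) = (z + 3)*(z + 4)*(z - 1)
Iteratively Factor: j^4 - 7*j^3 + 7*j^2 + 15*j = (j - 5)*(j^3 - 2*j^2 - 3*j) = (j - 5)*(j + 1)*(j^2 - 3*j) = (j - 5)*(j - 3)*(j + 1)*(j)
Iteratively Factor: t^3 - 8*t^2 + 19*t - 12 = (t - 3)*(t^2 - 5*t + 4) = (t - 4)*(t - 3)*(t - 1)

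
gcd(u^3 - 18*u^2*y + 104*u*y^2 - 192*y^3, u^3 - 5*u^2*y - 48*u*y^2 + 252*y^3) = -u + 6*y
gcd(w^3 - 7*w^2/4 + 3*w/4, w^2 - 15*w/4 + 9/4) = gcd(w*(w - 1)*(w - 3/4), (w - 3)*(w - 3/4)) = w - 3/4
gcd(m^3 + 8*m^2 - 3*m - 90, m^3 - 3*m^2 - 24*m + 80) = m + 5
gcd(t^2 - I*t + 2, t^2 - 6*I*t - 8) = t - 2*I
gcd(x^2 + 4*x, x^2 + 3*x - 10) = 1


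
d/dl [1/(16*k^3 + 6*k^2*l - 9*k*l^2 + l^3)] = 3*(-2*k^2 + 6*k*l - l^2)/(16*k^3 + 6*k^2*l - 9*k*l^2 + l^3)^2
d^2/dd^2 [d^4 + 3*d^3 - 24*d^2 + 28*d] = 12*d^2 + 18*d - 48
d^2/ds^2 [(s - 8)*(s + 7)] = 2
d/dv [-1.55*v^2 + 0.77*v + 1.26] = 0.77 - 3.1*v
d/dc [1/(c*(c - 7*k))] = (c*(-c + 7*k) - (c - 7*k)^2)/(c^2*(c - 7*k)^3)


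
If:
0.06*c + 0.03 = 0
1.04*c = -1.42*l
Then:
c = -0.50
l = 0.37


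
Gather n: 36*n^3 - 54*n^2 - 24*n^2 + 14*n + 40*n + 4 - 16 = 36*n^3 - 78*n^2 + 54*n - 12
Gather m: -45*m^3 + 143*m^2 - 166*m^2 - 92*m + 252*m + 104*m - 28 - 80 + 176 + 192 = -45*m^3 - 23*m^2 + 264*m + 260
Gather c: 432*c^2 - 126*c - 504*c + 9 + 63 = 432*c^2 - 630*c + 72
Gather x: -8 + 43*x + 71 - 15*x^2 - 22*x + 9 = -15*x^2 + 21*x + 72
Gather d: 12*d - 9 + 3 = 12*d - 6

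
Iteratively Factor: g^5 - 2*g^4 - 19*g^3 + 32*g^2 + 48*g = (g)*(g^4 - 2*g^3 - 19*g^2 + 32*g + 48) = g*(g + 4)*(g^3 - 6*g^2 + 5*g + 12) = g*(g + 1)*(g + 4)*(g^2 - 7*g + 12) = g*(g - 4)*(g + 1)*(g + 4)*(g - 3)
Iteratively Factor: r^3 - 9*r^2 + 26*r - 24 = (r - 4)*(r^2 - 5*r + 6) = (r - 4)*(r - 2)*(r - 3)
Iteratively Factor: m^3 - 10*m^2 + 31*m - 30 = (m - 3)*(m^2 - 7*m + 10) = (m - 5)*(m - 3)*(m - 2)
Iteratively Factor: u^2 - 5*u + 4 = (u - 1)*(u - 4)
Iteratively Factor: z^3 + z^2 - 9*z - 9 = (z - 3)*(z^2 + 4*z + 3) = (z - 3)*(z + 1)*(z + 3)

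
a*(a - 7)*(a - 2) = a^3 - 9*a^2 + 14*a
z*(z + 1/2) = z^2 + z/2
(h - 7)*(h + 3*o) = h^2 + 3*h*o - 7*h - 21*o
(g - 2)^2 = g^2 - 4*g + 4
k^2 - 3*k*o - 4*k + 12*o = (k - 4)*(k - 3*o)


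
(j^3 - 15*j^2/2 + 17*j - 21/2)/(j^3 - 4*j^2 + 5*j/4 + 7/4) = 2*(j - 3)/(2*j + 1)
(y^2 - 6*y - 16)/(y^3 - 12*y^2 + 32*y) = (y + 2)/(y*(y - 4))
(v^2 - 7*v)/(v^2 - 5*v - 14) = v/(v + 2)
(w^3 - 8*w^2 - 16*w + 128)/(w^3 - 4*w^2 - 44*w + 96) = (w^2 - 16)/(w^2 + 4*w - 12)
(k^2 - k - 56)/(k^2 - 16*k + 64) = (k + 7)/(k - 8)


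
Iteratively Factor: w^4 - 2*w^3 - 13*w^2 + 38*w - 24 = (w + 4)*(w^3 - 6*w^2 + 11*w - 6) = (w - 2)*(w + 4)*(w^2 - 4*w + 3) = (w - 3)*(w - 2)*(w + 4)*(w - 1)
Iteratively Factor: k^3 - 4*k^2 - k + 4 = (k - 4)*(k^2 - 1) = (k - 4)*(k + 1)*(k - 1)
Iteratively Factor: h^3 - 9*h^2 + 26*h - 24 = (h - 4)*(h^2 - 5*h + 6) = (h - 4)*(h - 2)*(h - 3)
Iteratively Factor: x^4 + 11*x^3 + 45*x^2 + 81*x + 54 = (x + 3)*(x^3 + 8*x^2 + 21*x + 18) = (x + 3)^2*(x^2 + 5*x + 6) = (x + 2)*(x + 3)^2*(x + 3)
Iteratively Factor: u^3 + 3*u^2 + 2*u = (u)*(u^2 + 3*u + 2) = u*(u + 2)*(u + 1)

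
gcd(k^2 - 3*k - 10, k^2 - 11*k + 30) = k - 5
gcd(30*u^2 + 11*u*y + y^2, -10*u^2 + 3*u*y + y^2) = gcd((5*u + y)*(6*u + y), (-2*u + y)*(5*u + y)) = 5*u + y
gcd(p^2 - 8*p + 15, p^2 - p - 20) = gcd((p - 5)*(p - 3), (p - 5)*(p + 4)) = p - 5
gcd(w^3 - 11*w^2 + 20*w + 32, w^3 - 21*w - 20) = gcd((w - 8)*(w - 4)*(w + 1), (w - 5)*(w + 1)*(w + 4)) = w + 1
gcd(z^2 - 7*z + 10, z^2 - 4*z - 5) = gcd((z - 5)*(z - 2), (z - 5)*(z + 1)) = z - 5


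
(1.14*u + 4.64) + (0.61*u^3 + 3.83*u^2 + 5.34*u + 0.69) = 0.61*u^3 + 3.83*u^2 + 6.48*u + 5.33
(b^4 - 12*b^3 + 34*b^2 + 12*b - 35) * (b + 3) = b^5 - 9*b^4 - 2*b^3 + 114*b^2 + b - 105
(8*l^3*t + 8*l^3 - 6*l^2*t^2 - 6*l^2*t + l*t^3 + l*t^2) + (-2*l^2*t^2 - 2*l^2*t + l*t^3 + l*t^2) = 8*l^3*t + 8*l^3 - 8*l^2*t^2 - 8*l^2*t + 2*l*t^3 + 2*l*t^2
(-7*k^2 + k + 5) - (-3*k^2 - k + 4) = -4*k^2 + 2*k + 1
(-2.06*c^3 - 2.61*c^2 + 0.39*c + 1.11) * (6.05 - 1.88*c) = 3.8728*c^4 - 7.5562*c^3 - 16.5237*c^2 + 0.2727*c + 6.7155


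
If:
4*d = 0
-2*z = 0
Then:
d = 0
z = 0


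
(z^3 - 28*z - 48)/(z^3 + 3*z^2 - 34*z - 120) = (z + 2)/(z + 5)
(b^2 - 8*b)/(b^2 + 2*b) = (b - 8)/(b + 2)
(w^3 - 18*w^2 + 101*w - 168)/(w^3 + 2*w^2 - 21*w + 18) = (w^2 - 15*w + 56)/(w^2 + 5*w - 6)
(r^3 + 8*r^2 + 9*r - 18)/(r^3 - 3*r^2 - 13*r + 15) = (r + 6)/(r - 5)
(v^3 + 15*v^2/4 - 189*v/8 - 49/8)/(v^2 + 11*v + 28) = (8*v^2 - 26*v - 7)/(8*(v + 4))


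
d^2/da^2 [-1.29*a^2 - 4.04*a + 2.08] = -2.58000000000000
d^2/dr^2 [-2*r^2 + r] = -4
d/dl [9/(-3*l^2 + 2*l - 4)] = 18*(3*l - 1)/(3*l^2 - 2*l + 4)^2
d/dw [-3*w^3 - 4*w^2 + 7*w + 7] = -9*w^2 - 8*w + 7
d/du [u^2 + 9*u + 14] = 2*u + 9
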